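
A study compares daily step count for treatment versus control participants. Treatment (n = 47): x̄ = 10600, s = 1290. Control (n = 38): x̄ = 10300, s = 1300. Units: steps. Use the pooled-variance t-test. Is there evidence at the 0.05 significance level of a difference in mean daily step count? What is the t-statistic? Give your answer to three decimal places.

Let group 1 = treatment, group 2 = control. H0: μ_1 = μ_2; H1: μ_1 ≠ μ_2 (two-sample pooled-variance t-test, two-sided).
s_p² = [(47−1)·1290² + (38−1)·1300²]/(47+38−2) = 1675650
t = (10600 − 10300)/√[1675650·(1/47 + 1/38)] = 1.062
df = n₁ + n₂ − 2 = 83
Two-sided p-value ≈ 0.291
Since p ≈ 0.291 > α = 0.05, fail to reject H0; the evidence is not statistically significant.

1.062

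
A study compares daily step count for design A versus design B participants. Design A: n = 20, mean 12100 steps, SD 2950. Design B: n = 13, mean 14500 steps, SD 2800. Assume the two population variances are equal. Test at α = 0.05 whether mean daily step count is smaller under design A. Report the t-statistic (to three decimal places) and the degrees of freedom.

t = -2.329, df = 31

Let group 1 = design A, group 2 = design B. H0: μ_1 = μ_2; H1: μ_1 < μ_2 (two-sample pooled-variance t-test, left-tailed).
s_p² = [(20−1)·2950² + (13−1)·2800²]/(20+13−2) = 8368630
t = (12100 − 14500)/√[8368630·(1/20 + 1/13)] = -2.329
df = n₁ + n₂ − 2 = 31
p-value = P(T ≤ -2.329) ≈ 0.0133
Since p ≈ 0.0133 < α = 0.05, reject H0; the evidence is statistically significant.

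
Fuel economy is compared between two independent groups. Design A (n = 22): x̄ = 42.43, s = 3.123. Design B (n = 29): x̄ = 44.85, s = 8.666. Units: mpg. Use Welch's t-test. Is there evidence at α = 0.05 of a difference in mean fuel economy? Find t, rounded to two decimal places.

-1.39

Let group 1 = design A, group 2 = design B. H0: μ_1 = μ_2; H1: μ_1 ≠ μ_2 (Welch's two-sample t-test, two-sided).
t = (x̄_1 − x̄_2)/√(s_1²/n_1 + s_2²/n_2) = (42.43 − 44.85)/√(3.123²/22 + 8.666²/29) = -1.39
Welch–Satterthwaite df ≈ 36.96
Two-sided p-value ≈ 0.1730
Since p ≈ 0.1730 > α = 0.05, fail to reject H0; the data do not provide sufficient evidence against H0.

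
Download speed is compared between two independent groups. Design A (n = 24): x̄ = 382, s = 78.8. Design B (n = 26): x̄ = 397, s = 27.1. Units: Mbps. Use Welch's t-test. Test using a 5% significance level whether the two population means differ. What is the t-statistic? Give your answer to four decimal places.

-0.8855

Let group 1 = design A, group 2 = design B. H0: μ_1 = μ_2; H1: μ_1 ≠ μ_2 (Welch's two-sample t-test, two-sided).
t = (x̄_1 − x̄_2)/√(s_1²/n_1 + s_2²/n_2) = (382 − 397)/√(78.8²/24 + 27.1²/26) = -0.8855
Welch–Satterthwaite df ≈ 27.99
Two-sided p-value ≈ 0.383
Since p ≈ 0.383 > α = 0.05, fail to reject H0; the evidence is not statistically significant.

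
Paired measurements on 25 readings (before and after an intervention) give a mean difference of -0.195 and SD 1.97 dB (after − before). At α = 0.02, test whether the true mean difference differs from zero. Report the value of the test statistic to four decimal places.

-0.4949

H0: μ_d = 0; H1: μ_d ≠ 0 (paired t-test on the differences, two-sided).
t = d̄/(s_d/√n) = -0.195/(1.97/√25) = -0.4949
df = n − 1 = 24
Two-sided p-value ≈ 0.6252
Since p ≈ 0.6252 > α = 0.02, fail to reject H0; the data do not provide sufficient evidence against H0.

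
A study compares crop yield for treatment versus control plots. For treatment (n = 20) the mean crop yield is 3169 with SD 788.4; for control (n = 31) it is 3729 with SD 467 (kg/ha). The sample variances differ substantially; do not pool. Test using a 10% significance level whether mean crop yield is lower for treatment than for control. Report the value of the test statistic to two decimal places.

Let group 1 = treatment, group 2 = control. H0: μ_1 = μ_2; H1: μ_1 < μ_2 (Welch's two-sample t-test, left-tailed).
t = (x̄_1 − x̄_2)/√(s_1²/n_1 + s_2²/n_2) = (3169 − 3729)/√(788.4²/20 + 467²/31) = -2.87
Welch–Satterthwaite df ≈ 27.68
p-value = P(T ≤ -2.87) ≈ 0.0039
Since p ≈ 0.0039 < α = 0.1, reject H0; the data support H1.

-2.87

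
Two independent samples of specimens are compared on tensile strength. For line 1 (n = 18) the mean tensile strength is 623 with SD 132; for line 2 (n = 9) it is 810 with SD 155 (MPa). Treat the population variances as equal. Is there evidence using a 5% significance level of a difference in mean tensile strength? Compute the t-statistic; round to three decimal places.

-3.277

Let group 1 = line 1, group 2 = line 2. H0: μ_1 = μ_2; H1: μ_1 ≠ μ_2 (two-sample pooled-variance t-test, two-sided).
s_p² = [(18−1)·132² + (9−1)·155²]/(18+9−2) = 19536.3
t = (623 − 810)/√[19536.3·(1/18 + 1/9)] = -3.277
df = n₁ + n₂ − 2 = 25
Two-sided p-value ≈ 0.0031
Since p ≈ 0.0031 < α = 0.05, reject H0; the data support H1.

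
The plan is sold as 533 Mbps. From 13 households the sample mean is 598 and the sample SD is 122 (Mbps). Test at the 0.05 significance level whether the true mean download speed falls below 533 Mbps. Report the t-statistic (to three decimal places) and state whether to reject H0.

t = 1.921; fail to reject H0

H0: μ = 533; H1: μ < 533 (one-sample t-test, left-tailed).
t = (x̄ − μ₀)/(s/√n) = (598 − 533)/(122/√13) = 1.921
df = n − 1 = 12
p-value = P(T ≤ 1.921) ≈ 0.961
Since p ≈ 0.961 > α = 0.05, fail to reject H0; the data do not provide sufficient evidence against H0.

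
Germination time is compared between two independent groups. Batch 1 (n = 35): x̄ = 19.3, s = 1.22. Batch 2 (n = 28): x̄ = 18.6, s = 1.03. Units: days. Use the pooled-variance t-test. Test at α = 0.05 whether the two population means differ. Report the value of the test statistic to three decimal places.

2.422

Let group 1 = batch 1, group 2 = batch 2. H0: μ_1 = μ_2; H1: μ_1 ≠ μ_2 (two-sample pooled-variance t-test, two-sided).
s_p² = [(35−1)·1.22² + (28−1)·1.03²]/(35+28−2) = 1.29918
t = (19.3 − 18.6)/√[1.29918·(1/35 + 1/28)] = 2.422
df = n₁ + n₂ − 2 = 61
Two-sided p-value ≈ 0.018
Since p ≈ 0.018 < α = 0.05, reject H0; the evidence is statistically significant.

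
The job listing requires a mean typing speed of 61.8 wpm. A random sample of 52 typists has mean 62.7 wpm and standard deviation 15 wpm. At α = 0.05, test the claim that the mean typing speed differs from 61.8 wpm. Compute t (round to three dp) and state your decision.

t = 0.433; fail to reject H0

H0: μ = 61.8; H1: μ ≠ 61.8 (one-sample t-test, two-sided).
t = (x̄ − μ₀)/(s/√n) = (62.7 − 61.8)/(15/√52) = 0.433
df = n − 1 = 51
Two-sided p-value ≈ 0.667
Since p ≈ 0.667 > α = 0.05, fail to reject H0; the data do not provide sufficient evidence against H0.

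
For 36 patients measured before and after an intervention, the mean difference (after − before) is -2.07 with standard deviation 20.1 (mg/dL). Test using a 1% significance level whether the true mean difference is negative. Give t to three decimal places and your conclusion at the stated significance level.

H0: μ_d = 0; H1: μ_d < 0 (paired t-test on the differences, left-tailed).
t = d̄/(s_d/√n) = -2.07/(20.1/√36) = -0.618
df = n − 1 = 35
p-value = P(T ≤ -0.618) ≈ 0.270
Since p ≈ 0.270 > α = 0.01, fail to reject H0; the data do not provide sufficient evidence against H0.

t = -0.618; fail to reject H0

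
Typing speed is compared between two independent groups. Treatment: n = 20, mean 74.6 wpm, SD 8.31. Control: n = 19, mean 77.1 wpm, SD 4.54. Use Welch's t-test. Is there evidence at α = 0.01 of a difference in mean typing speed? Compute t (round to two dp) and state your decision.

t = -1.17; fail to reject H0

Let group 1 = treatment, group 2 = control. H0: μ_1 = μ_2; H1: μ_1 ≠ μ_2 (Welch's two-sample t-test, two-sided).
t = (x̄_1 − x̄_2)/√(s_1²/n_1 + s_2²/n_2) = (74.6 − 77.1)/√(8.31²/20 + 4.54²/19) = -1.17
Welch–Satterthwaite df ≈ 29.72
Two-sided p-value ≈ 0.250
Since p ≈ 0.250 > α = 0.01, fail to reject H0; the evidence is not statistically significant.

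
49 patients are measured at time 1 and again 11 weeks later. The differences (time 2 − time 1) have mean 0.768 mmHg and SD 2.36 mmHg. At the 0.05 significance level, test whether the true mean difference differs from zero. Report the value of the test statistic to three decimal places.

2.278

H0: μ_d = 0; H1: μ_d ≠ 0 (paired t-test on the differences, two-sided).
t = d̄/(s_d/√n) = 0.768/(2.36/√49) = 2.278
df = n − 1 = 48
Two-sided p-value ≈ 0.0272
Since p ≈ 0.0272 < α = 0.05, reject H0; the evidence is statistically significant.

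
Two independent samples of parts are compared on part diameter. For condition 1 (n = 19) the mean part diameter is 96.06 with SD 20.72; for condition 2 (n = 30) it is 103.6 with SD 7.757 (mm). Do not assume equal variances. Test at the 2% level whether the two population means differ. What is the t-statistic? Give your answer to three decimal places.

Let group 1 = condition 1, group 2 = condition 2. H0: μ_1 = μ_2; H1: μ_1 ≠ μ_2 (Welch's two-sample t-test, two-sided).
t = (x̄_1 − x̄_2)/√(s_1²/n_1 + s_2²/n_2) = (96.06 − 103.6)/√(20.72²/19 + 7.757²/30) = -1.520
Welch–Satterthwaite df ≈ 21.23
Two-sided p-value ≈ 0.143
Since p ≈ 0.143 > α = 0.02, fail to reject H0; the evidence is not statistically significant.

-1.520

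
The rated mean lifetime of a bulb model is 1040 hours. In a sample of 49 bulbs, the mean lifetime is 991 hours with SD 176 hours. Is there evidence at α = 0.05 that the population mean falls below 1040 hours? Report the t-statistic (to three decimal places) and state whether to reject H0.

H0: μ = 1040; H1: μ < 1040 (one-sample t-test, left-tailed).
t = (x̄ − μ₀)/(s/√n) = (991 − 1040)/(176/√49) = -1.949
df = n − 1 = 48
p-value = P(T ≤ -1.949) ≈ 0.029
Since p ≈ 0.029 < α = 0.05, reject H0; the evidence is statistically significant.

t = -1.949; reject H0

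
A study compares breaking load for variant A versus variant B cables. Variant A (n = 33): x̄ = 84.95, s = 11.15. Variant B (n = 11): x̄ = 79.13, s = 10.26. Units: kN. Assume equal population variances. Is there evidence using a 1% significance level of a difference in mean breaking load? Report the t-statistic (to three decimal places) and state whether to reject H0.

Let group 1 = variant A, group 2 = variant B. H0: μ_1 = μ_2; H1: μ_1 ≠ μ_2 (two-sample pooled-variance t-test, two-sided).
s_p² = [(33−1)·11.15² + (11−1)·10.26²]/(33+11−2) = 119.786
t = (84.95 − 79.13)/√[119.786·(1/33 + 1/11)] = 1.527
df = n₁ + n₂ − 2 = 42
Two-sided p-value ≈ 0.1342
Since p ≈ 0.1342 > α = 0.01, fail to reject H0; the data do not provide sufficient evidence against H0.

t = 1.527; fail to reject H0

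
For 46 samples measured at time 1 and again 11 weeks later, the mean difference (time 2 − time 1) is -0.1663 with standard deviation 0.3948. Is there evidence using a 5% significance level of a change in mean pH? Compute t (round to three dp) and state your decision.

t = -2.857; reject H0

H0: μ_d = 0; H1: μ_d ≠ 0 (paired t-test on the differences, two-sided).
t = d̄/(s_d/√n) = -0.1663/(0.3948/√46) = -2.857
df = n − 1 = 45
Two-sided p-value ≈ 0.006
Since p ≈ 0.006 < α = 0.05, reject H0; the evidence is statistically significant.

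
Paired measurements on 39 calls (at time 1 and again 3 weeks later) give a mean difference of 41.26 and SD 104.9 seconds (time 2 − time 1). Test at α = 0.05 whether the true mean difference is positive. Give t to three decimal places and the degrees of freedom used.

H0: μ_d = 0; H1: μ_d > 0 (paired t-test on the differences, right-tailed).
t = d̄/(s_d/√n) = 41.26/(104.9/√39) = 2.456
df = n − 1 = 38
p-value = P(T ≥ 2.456) ≈ 0.009
Since p ≈ 0.009 < α = 0.05, reject H0; the data support H1.

t = 2.456, df = 38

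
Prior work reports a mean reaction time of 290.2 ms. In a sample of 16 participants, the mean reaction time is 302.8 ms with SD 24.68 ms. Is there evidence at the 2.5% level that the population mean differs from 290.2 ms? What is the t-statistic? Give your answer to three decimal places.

2.042

H0: μ = 290.2; H1: μ ≠ 290.2 (one-sample t-test, two-sided).
t = (x̄ − μ₀)/(s/√n) = (302.8 − 290.2)/(24.68/√16) = 2.042
df = n − 1 = 15
Two-sided p-value ≈ 0.0591
Since p ≈ 0.0591 > α = 0.025, fail to reject H0; the data do not provide sufficient evidence against H0.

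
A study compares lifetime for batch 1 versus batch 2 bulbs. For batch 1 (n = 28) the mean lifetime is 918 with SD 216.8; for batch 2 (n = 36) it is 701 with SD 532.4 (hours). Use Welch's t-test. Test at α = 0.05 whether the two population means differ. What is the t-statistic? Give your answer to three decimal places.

Let group 1 = batch 1, group 2 = batch 2. H0: μ_1 = μ_2; H1: μ_1 ≠ μ_2 (Welch's two-sample t-test, two-sided).
t = (x̄_1 − x̄_2)/√(s_1²/n_1 + s_2²/n_2) = (918 − 701)/√(216.8²/28 + 532.4²/36) = 2.220
Welch–Satterthwaite df ≈ 48.65
Two-sided p-value ≈ 0.031
Since p ≈ 0.031 < α = 0.05, reject H0; the data support H1.

2.220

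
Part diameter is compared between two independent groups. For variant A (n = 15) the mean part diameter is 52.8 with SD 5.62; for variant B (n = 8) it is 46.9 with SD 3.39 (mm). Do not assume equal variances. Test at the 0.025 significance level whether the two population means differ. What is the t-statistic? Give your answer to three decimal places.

3.135

Let group 1 = variant A, group 2 = variant B. H0: μ_1 = μ_2; H1: μ_1 ≠ μ_2 (Welch's two-sample t-test, two-sided).
t = (x̄_1 − x̄_2)/√(s_1²/n_1 + s_2²/n_2) = (52.8 − 46.9)/√(5.62²/15 + 3.39²/8) = 3.135
Welch–Satterthwaite df ≈ 20.52
Two-sided p-value ≈ 0.005
Since p ≈ 0.005 < α = 0.025, reject H0; the data support H1.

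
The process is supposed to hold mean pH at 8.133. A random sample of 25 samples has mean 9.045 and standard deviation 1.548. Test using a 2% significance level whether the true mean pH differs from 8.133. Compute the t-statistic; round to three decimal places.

H0: μ = 8.133; H1: μ ≠ 8.133 (one-sample t-test, two-sided).
t = (x̄ − μ₀)/(s/√n) = (9.045 − 8.133)/(1.548/√25) = 2.946
df = n − 1 = 24
Two-sided p-value ≈ 0.0071
Since p ≈ 0.0071 < α = 0.02, reject H0; the evidence is statistically significant.

2.946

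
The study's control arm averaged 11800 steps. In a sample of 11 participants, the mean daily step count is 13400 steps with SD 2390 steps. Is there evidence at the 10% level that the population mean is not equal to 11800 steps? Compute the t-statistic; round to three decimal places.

2.220

H0: μ = 11800; H1: μ ≠ 11800 (one-sample t-test, two-sided).
t = (x̄ − μ₀)/(s/√n) = (13400 − 11800)/(2390/√11) = 2.220
df = n − 1 = 10
Two-sided p-value ≈ 0.0507
Since p ≈ 0.0507 < α = 0.1, reject H0; the evidence is statistically significant.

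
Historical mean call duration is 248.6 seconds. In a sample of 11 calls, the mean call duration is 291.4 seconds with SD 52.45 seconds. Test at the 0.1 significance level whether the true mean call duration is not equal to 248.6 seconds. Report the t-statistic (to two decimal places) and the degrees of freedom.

t = 2.71, df = 10

H0: μ = 248.6; H1: μ ≠ 248.6 (one-sample t-test, two-sided).
t = (x̄ − μ₀)/(s/√n) = (291.4 − 248.6)/(52.45/√11) = 2.71
df = n − 1 = 10
Two-sided p-value ≈ 0.022
Since p ≈ 0.022 < α = 0.1, reject H0; the evidence is statistically significant.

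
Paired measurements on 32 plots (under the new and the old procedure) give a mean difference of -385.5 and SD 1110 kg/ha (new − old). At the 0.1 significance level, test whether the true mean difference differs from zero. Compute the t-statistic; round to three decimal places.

-1.965

H0: μ_d = 0; H1: μ_d ≠ 0 (paired t-test on the differences, two-sided).
t = d̄/(s_d/√n) = -385.5/(1110/√32) = -1.965
df = n − 1 = 31
Two-sided p-value ≈ 0.0585
Since p ≈ 0.0585 < α = 0.1, reject H0; the evidence is statistically significant.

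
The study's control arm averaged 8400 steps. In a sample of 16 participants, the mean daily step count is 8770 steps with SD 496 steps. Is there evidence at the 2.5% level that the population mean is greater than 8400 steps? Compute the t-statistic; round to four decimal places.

2.9839

H0: μ = 8400; H1: μ > 8400 (one-sample t-test, right-tailed).
t = (x̄ − μ₀)/(s/√n) = (8770 − 8400)/(496/√16) = 2.9839
df = n − 1 = 15
p-value = P(T ≥ 2.9839) ≈ 0.0046
Since p ≈ 0.0046 < α = 0.025, reject H0; the evidence is statistically significant.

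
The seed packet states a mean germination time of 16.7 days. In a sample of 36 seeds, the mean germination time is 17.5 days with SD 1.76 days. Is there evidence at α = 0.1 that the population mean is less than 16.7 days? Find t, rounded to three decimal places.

2.727

H0: μ = 16.7; H1: μ < 16.7 (one-sample t-test, left-tailed).
t = (x̄ − μ₀)/(s/√n) = (17.5 − 16.7)/(1.76/√36) = 2.727
df = n − 1 = 35
p-value = P(T ≤ 2.727) ≈ 0.9950
Since p ≈ 0.9950 > α = 0.1, fail to reject H0; the data do not provide sufficient evidence against H0.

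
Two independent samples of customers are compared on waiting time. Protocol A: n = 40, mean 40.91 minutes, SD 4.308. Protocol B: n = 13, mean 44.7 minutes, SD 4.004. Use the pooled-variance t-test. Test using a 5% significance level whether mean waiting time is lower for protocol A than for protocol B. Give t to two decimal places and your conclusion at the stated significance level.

Let group 1 = protocol A, group 2 = protocol B. H0: μ_1 = μ_2; H1: μ_1 < μ_2 (two-sample pooled-variance t-test, left-tailed).
s_p² = [(40−1)·4.308² + (13−1)·4.004²]/(40+13−2) = 17.9643
t = (40.91 − 44.7)/√[17.9643·(1/40 + 1/13)] = -2.80
df = n₁ + n₂ − 2 = 51
p-value = P(T ≤ -2.80) ≈ 0.0036
Since p ≈ 0.0036 < α = 0.05, reject H0; the data support H1.

t = -2.80; reject H0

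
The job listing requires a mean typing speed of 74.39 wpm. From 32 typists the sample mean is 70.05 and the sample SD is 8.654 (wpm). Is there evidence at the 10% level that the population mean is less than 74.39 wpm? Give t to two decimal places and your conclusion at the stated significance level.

H0: μ = 74.39; H1: μ < 74.39 (one-sample t-test, left-tailed).
t = (x̄ − μ₀)/(s/√n) = (70.05 − 74.39)/(8.654/√32) = -2.84
df = n − 1 = 31
p-value = P(T ≤ -2.84) ≈ 0.0040
Since p ≈ 0.0040 < α = 0.1, reject H0; the evidence is statistically significant.

t = -2.84; reject H0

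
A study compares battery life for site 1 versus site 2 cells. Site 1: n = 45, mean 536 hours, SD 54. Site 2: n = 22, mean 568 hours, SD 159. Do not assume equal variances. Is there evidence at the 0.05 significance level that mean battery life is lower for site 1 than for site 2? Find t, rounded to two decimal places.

-0.92

Let group 1 = site 1, group 2 = site 2. H0: μ_1 = μ_2; H1: μ_1 < μ_2 (Welch's two-sample t-test, left-tailed).
t = (x̄_1 − x̄_2)/√(s_1²/n_1 + s_2²/n_2) = (536 − 568)/√(54²/45 + 159²/22) = -0.92
Welch–Satterthwaite df ≈ 23.40
p-value = P(T ≤ -0.92) ≈ 0.184
Since p ≈ 0.184 > α = 0.05, fail to reject H0; the evidence is not statistically significant.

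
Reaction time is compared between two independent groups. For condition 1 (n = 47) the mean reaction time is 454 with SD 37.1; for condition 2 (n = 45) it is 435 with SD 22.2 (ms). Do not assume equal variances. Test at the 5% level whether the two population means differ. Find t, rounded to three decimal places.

2.995

Let group 1 = condition 1, group 2 = condition 2. H0: μ_1 = μ_2; H1: μ_1 ≠ μ_2 (Welch's two-sample t-test, two-sided).
t = (x̄_1 − x̄_2)/√(s_1²/n_1 + s_2²/n_2) = (454 − 435)/√(37.1²/47 + 22.2²/45) = 2.995
Welch–Satterthwaite df ≈ 75.76
Two-sided p-value ≈ 0.0037
Since p ≈ 0.0037 < α = 0.05, reject H0; the evidence is statistically significant.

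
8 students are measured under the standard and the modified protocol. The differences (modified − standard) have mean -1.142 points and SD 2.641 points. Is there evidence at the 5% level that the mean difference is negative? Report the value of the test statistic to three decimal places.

-1.223

H0: μ_d = 0; H1: μ_d < 0 (paired t-test on the differences, left-tailed).
t = d̄/(s_d/√n) = -1.142/(2.641/√8) = -1.223
df = n − 1 = 7
p-value = P(T ≤ -1.223) ≈ 0.130
Since p ≈ 0.130 > α = 0.05, fail to reject H0; the evidence is not statistically significant.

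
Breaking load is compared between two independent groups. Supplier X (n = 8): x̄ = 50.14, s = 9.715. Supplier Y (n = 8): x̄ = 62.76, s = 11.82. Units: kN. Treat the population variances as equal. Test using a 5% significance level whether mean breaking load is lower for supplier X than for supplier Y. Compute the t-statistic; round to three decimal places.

-2.333

Let group 1 = supplier X, group 2 = supplier Y. H0: μ_1 = μ_2; H1: μ_1 < μ_2 (two-sample pooled-variance t-test, left-tailed).
s_p² = [(8−1)·9.715² + (8−1)·11.82²]/(8+8−2) = 117.047
t = (50.14 − 62.76)/√[117.047·(1/8 + 1/8)] = -2.333
df = n₁ + n₂ − 2 = 14
p-value = P(T ≤ -2.333) ≈ 0.018
Since p ≈ 0.018 < α = 0.05, reject H0; the data support H1.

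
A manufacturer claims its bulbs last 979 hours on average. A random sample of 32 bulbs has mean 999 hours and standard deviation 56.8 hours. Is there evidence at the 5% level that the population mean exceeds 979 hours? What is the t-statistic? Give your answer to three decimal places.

1.992

H0: μ = 979; H1: μ > 979 (one-sample t-test, right-tailed).
t = (x̄ − μ₀)/(s/√n) = (999 − 979)/(56.8/√32) = 1.992
df = n − 1 = 31
p-value = P(T ≥ 1.992) ≈ 0.028
Since p ≈ 0.028 < α = 0.05, reject H0; the evidence is statistically significant.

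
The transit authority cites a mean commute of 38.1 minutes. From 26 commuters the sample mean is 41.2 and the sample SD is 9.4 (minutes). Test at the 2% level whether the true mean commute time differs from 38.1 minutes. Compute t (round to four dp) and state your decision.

t = 1.6816; fail to reject H0

H0: μ = 38.1; H1: μ ≠ 38.1 (one-sample t-test, two-sided).
t = (x̄ − μ₀)/(s/√n) = (41.2 − 38.1)/(9.4/√26) = 1.6816
df = n − 1 = 25
Two-sided p-value ≈ 0.105
Since p ≈ 0.105 > α = 0.02, fail to reject H0; the data do not provide sufficient evidence against H0.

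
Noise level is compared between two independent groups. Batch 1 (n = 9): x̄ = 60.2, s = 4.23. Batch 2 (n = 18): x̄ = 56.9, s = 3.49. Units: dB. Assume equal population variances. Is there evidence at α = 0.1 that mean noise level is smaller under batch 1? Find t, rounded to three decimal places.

2.160

Let group 1 = batch 1, group 2 = batch 2. H0: μ_1 = μ_2; H1: μ_1 < μ_2 (two-sample pooled-variance t-test, left-tailed).
s_p² = [(9−1)·4.23² + (18−1)·3.49²]/(9+18−2) = 14.0082
t = (60.2 − 56.9)/√[14.0082·(1/9 + 1/18)] = 2.160
df = n₁ + n₂ − 2 = 25
p-value = P(T ≤ 2.160) ≈ 0.9797
Since p ≈ 0.9797 > α = 0.1, fail to reject H0; the evidence is not statistically significant.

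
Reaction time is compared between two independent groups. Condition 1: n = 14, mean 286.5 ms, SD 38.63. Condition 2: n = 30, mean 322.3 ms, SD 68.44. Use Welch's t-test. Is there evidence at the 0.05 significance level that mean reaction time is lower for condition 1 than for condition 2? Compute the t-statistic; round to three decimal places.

Let group 1 = condition 1, group 2 = condition 2. H0: μ_1 = μ_2; H1: μ_1 < μ_2 (Welch's two-sample t-test, left-tailed).
t = (x̄_1 − x̄_2)/√(s_1²/n_1 + s_2²/n_2) = (286.5 − 322.3)/√(38.63²/14 + 68.44²/30) = -2.209
Welch–Satterthwaite df ≈ 40.26
p-value = P(T ≤ -2.209) ≈ 0.0165
Since p ≈ 0.0165 < α = 0.05, reject H0; the evidence is statistically significant.

-2.209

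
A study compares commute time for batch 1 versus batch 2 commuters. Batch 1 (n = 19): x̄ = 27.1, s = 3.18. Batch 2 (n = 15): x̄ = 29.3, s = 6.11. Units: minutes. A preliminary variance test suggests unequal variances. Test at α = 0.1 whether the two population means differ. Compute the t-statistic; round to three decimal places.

-1.266

Let group 1 = batch 1, group 2 = batch 2. H0: μ_1 = μ_2; H1: μ_1 ≠ μ_2 (Welch's two-sample t-test, two-sided).
t = (x̄_1 − x̄_2)/√(s_1²/n_1 + s_2²/n_2) = (27.1 − 29.3)/√(3.18²/19 + 6.11²/15) = -1.266
Welch–Satterthwaite df ≈ 19.92
Two-sided p-value ≈ 0.2202
Since p ≈ 0.2202 > α = 0.1, fail to reject H0; the data do not provide sufficient evidence against H0.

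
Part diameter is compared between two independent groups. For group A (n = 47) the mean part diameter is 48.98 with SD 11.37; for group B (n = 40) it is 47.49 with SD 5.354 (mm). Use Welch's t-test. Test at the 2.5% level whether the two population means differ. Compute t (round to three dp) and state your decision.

t = 0.800; fail to reject H0

Let group 1 = group A, group 2 = group B. H0: μ_1 = μ_2; H1: μ_1 ≠ μ_2 (Welch's two-sample t-test, two-sided).
t = (x̄_1 − x̄_2)/√(s_1²/n_1 + s_2²/n_2) = (48.98 − 47.49)/√(11.37²/47 + 5.354²/40) = 0.800
Welch–Satterthwaite df ≈ 67.67
Two-sided p-value ≈ 0.4264
Since p ≈ 0.4264 > α = 0.025, fail to reject H0; the evidence is not statistically significant.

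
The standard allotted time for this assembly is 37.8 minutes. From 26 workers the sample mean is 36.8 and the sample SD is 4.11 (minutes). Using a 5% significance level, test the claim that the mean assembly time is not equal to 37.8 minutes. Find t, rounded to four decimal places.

-1.2406

H0: μ = 37.8; H1: μ ≠ 37.8 (one-sample t-test, two-sided).
t = (x̄ − μ₀)/(s/√n) = (36.8 − 37.8)/(4.11/√26) = -1.2406
df = n − 1 = 25
Two-sided p-value ≈ 0.226
Since p ≈ 0.226 > α = 0.05, fail to reject H0; the data do not provide sufficient evidence against H0.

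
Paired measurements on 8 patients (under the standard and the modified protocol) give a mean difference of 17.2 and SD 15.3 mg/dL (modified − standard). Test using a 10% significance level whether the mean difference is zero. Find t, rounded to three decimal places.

3.180

H0: μ_d = 0; H1: μ_d ≠ 0 (paired t-test on the differences, two-sided).
t = d̄/(s_d/√n) = 17.2/(15.3/√8) = 3.180
df = n − 1 = 7
Two-sided p-value ≈ 0.015
Since p ≈ 0.015 < α = 0.1, reject H0; the data support H1.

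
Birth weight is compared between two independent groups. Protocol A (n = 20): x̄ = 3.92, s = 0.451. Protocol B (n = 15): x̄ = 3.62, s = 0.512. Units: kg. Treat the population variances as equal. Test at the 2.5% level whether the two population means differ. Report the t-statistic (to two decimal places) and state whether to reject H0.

Let group 1 = protocol A, group 2 = protocol B. H0: μ_1 = μ_2; H1: μ_1 ≠ μ_2 (two-sample pooled-variance t-test, two-sided).
s_p² = [(20−1)·0.451² + (15−1)·0.512²]/(20+15−2) = 0.228322
t = (3.92 − 3.62)/√[0.228322·(1/20 + 1/15)] = 1.84
df = n₁ + n₂ − 2 = 33
Two-sided p-value ≈ 0.075
Since p ≈ 0.075 > α = 0.025, fail to reject H0; the evidence is not statistically significant.

t = 1.84; fail to reject H0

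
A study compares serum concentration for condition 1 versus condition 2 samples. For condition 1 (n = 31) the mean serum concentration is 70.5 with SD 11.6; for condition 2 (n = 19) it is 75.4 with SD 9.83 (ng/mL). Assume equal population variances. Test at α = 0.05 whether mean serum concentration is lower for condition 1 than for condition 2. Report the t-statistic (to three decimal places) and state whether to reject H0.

Let group 1 = condition 1, group 2 = condition 2. H0: μ_1 = μ_2; H1: μ_1 < μ_2 (two-sample pooled-variance t-test, left-tailed).
s_p² = [(31−1)·11.6² + (19−1)·9.83²]/(31+19−2) = 120.336
t = (70.5 − 75.4)/√[120.336·(1/31 + 1/19)] = -1.533
df = n₁ + n₂ − 2 = 48
p-value = P(T ≤ -1.533) ≈ 0.066
Since p ≈ 0.066 > α = 0.05, fail to reject H0; the data do not provide sufficient evidence against H0.

t = -1.533; fail to reject H0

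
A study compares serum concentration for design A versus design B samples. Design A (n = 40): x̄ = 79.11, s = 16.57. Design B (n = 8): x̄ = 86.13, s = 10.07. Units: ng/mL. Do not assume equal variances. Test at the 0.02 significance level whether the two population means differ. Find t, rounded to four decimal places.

-1.5881

Let group 1 = design A, group 2 = design B. H0: μ_1 = μ_2; H1: μ_1 ≠ μ_2 (Welch's two-sample t-test, two-sided).
t = (x̄_1 − x̄_2)/√(s_1²/n_1 + s_2²/n_2) = (79.11 − 86.13)/√(16.57²/40 + 10.07²/8) = -1.5881
Welch–Satterthwaite df ≈ 15.80
Two-sided p-value ≈ 0.132
Since p ≈ 0.132 > α = 0.02, fail to reject H0; the evidence is not statistically significant.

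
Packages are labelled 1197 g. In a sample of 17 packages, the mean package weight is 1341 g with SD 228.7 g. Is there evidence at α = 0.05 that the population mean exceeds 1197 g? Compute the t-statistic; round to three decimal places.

2.596

H0: μ = 1197; H1: μ > 1197 (one-sample t-test, right-tailed).
t = (x̄ − μ₀)/(s/√n) = (1341 − 1197)/(228.7/√17) = 2.596
df = n − 1 = 16
p-value = P(T ≥ 2.596) ≈ 0.010
Since p ≈ 0.010 < α = 0.05, reject H0; the data support H1.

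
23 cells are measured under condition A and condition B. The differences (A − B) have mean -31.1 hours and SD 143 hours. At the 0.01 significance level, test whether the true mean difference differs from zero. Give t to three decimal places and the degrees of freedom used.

t = -1.043, df = 22

H0: μ_d = 0; H1: μ_d ≠ 0 (paired t-test on the differences, two-sided).
t = d̄/(s_d/√n) = -31.1/(143/√23) = -1.043
df = n − 1 = 22
Two-sided p-value ≈ 0.3083
Since p ≈ 0.3083 > α = 0.01, fail to reject H0; the data do not provide sufficient evidence against H0.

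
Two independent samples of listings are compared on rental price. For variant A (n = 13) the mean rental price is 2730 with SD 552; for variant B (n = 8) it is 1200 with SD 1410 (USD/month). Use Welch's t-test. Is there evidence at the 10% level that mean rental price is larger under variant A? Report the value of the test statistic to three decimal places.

2.934

Let group 1 = variant A, group 2 = variant B. H0: μ_1 = μ_2; H1: μ_1 > μ_2 (Welch's two-sample t-test, right-tailed).
t = (x̄_1 − x̄_2)/√(s_1²/n_1 + s_2²/n_2) = (2730 − 1200)/√(552²/13 + 1410²/8) = 2.934
Welch–Satterthwaite df ≈ 8.34
p-value = P(T ≥ 2.934) ≈ 0.0090
Since p ≈ 0.0090 < α = 0.1, reject H0; the evidence is statistically significant.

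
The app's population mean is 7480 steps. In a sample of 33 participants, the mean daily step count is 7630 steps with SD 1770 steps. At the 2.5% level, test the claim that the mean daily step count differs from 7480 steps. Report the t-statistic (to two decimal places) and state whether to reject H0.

H0: μ = 7480; H1: μ ≠ 7480 (one-sample t-test, two-sided).
t = (x̄ − μ₀)/(s/√n) = (7630 − 7480)/(1770/√33) = 0.49
df = n − 1 = 32
Two-sided p-value ≈ 0.630
Since p ≈ 0.630 > α = 0.025, fail to reject H0; the evidence is not statistically significant.

t = 0.49; fail to reject H0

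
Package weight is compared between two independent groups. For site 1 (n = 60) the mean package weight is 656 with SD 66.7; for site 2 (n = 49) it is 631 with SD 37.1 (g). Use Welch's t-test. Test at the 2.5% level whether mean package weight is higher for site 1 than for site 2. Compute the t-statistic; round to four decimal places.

Let group 1 = site 1, group 2 = site 2. H0: μ_1 = μ_2; H1: μ_1 > μ_2 (Welch's two-sample t-test, right-tailed).
t = (x̄_1 − x̄_2)/√(s_1²/n_1 + s_2²/n_2) = (656 − 631)/√(66.7²/60 + 37.1²/49) = 2.4725
Welch–Satterthwaite df ≈ 95.35
p-value = P(T ≥ 2.4725) ≈ 0.0076
Since p ≈ 0.0076 < α = 0.025, reject H0; the data support H1.

2.4725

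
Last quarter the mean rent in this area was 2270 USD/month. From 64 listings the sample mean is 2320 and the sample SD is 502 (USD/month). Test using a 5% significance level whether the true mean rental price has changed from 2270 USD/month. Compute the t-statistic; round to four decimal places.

H0: μ = 2270; H1: μ ≠ 2270 (one-sample t-test, two-sided).
t = (x̄ − μ₀)/(s/√n) = (2320 − 2270)/(502/√64) = 0.7968
df = n − 1 = 63
Two-sided p-value ≈ 0.429
Since p ≈ 0.429 > α = 0.05, fail to reject H0; the data do not provide sufficient evidence against H0.

0.7968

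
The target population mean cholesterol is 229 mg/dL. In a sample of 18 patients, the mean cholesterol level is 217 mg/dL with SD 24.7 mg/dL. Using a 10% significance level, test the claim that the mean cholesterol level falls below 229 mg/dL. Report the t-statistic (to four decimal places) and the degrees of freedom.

H0: μ = 229; H1: μ < 229 (one-sample t-test, left-tailed).
t = (x̄ − μ₀)/(s/√n) = (217 − 229)/(24.7/√18) = -2.0612
df = n − 1 = 17
p-value = P(T ≤ -2.0612) ≈ 0.027
Since p ≈ 0.027 < α = 0.1, reject H0; the evidence is statistically significant.

t = -2.0612, df = 17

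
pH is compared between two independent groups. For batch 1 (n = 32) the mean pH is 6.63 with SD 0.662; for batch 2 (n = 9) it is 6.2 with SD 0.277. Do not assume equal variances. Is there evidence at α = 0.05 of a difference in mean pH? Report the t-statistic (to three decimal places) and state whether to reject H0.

Let group 1 = batch 1, group 2 = batch 2. H0: μ_1 = μ_2; H1: μ_1 ≠ μ_2 (Welch's two-sample t-test, two-sided).
t = (x̄_1 − x̄_2)/√(s_1²/n_1 + s_2²/n_2) = (6.63 − 6.2)/√(0.662²/32 + 0.277²/9) = 2.885
Welch–Satterthwaite df ≈ 32.62
Two-sided p-value ≈ 0.007
Since p ≈ 0.007 < α = 0.05, reject H0; the evidence is statistically significant.

t = 2.885; reject H0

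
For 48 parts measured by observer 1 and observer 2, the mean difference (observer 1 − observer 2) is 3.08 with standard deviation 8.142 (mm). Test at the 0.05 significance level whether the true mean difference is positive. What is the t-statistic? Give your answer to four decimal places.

2.6208

H0: μ_d = 0; H1: μ_d > 0 (paired t-test on the differences, right-tailed).
t = d̄/(s_d/√n) = 3.08/(8.142/√48) = 2.6208
df = n − 1 = 47
p-value = P(T ≥ 2.6208) ≈ 0.0059
Since p ≈ 0.0059 < α = 0.05, reject H0; the data support H1.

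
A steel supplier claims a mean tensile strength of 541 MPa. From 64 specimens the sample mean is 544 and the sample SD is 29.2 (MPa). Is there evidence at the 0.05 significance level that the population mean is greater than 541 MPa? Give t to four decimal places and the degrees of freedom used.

H0: μ = 541; H1: μ > 541 (one-sample t-test, right-tailed).
t = (x̄ − μ₀)/(s/√n) = (544 − 541)/(29.2/√64) = 0.8219
df = n − 1 = 63
p-value = P(T ≥ 0.8219) ≈ 0.207
Since p ≈ 0.207 > α = 0.05, fail to reject H0; the data do not provide sufficient evidence against H0.

t = 0.8219, df = 63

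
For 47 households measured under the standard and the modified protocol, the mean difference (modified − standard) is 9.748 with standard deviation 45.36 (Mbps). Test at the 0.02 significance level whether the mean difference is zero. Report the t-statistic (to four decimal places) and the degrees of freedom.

t = 1.4733, df = 46

H0: μ_d = 0; H1: μ_d ≠ 0 (paired t-test on the differences, two-sided).
t = d̄/(s_d/√n) = 9.748/(45.36/√47) = 1.4733
df = n − 1 = 46
Two-sided p-value ≈ 0.147
Since p ≈ 0.147 > α = 0.02, fail to reject H0; the data do not provide sufficient evidence against H0.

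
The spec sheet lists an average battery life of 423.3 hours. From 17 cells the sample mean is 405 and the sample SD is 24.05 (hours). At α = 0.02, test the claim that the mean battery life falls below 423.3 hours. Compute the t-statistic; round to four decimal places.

H0: μ = 423.3; H1: μ < 423.3 (one-sample t-test, left-tailed).
t = (x̄ − μ₀)/(s/√n) = (405 − 423.3)/(24.05/√17) = -3.1373
df = n − 1 = 16
p-value = P(T ≤ -3.1373) ≈ 0.003
Since p ≈ 0.003 < α = 0.02, reject H0; the data support H1.

-3.1373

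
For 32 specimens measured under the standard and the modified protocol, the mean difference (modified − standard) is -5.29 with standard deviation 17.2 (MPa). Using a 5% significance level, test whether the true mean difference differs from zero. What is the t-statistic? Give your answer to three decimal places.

-1.740

H0: μ_d = 0; H1: μ_d ≠ 0 (paired t-test on the differences, two-sided).
t = d̄/(s_d/√n) = -5.29/(17.2/√32) = -1.740
df = n − 1 = 31
Two-sided p-value ≈ 0.0918
Since p ≈ 0.0918 > α = 0.05, fail to reject H0; the evidence is not statistically significant.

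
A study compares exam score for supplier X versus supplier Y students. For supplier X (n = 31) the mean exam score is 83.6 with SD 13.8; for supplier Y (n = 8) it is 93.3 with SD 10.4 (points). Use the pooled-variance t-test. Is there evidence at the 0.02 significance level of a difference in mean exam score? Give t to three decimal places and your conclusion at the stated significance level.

t = -1.850; fail to reject H0

Let group 1 = supplier X, group 2 = supplier Y. H0: μ_1 = μ_2; H1: μ_1 ≠ μ_2 (two-sample pooled-variance t-test, two-sided).
s_p² = [(31−1)·13.8² + (8−1)·10.4²]/(31+8−2) = 174.874
t = (83.6 − 93.3)/√[174.874·(1/31 + 1/8)] = -1.850
df = n₁ + n₂ − 2 = 37
Two-sided p-value ≈ 0.072
Since p ≈ 0.072 > α = 0.02, fail to reject H0; the data do not provide sufficient evidence against H0.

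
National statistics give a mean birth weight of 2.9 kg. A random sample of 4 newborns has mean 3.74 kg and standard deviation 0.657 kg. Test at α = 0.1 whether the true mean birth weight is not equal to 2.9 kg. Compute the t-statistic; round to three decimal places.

2.557

H0: μ = 2.9; H1: μ ≠ 2.9 (one-sample t-test, two-sided).
t = (x̄ − μ₀)/(s/√n) = (3.74 − 2.9)/(0.657/√4) = 2.557
df = n − 1 = 3
Two-sided p-value ≈ 0.0834
Since p ≈ 0.0834 < α = 0.1, reject H0; the evidence is statistically significant.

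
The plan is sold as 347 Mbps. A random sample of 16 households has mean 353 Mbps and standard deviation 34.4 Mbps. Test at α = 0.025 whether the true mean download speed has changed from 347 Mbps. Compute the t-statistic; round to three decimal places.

H0: μ = 347; H1: μ ≠ 347 (one-sample t-test, two-sided).
t = (x̄ − μ₀)/(s/√n) = (353 − 347)/(34.4/√16) = 0.698
df = n − 1 = 15
Two-sided p-value ≈ 0.496
Since p ≈ 0.496 > α = 0.025, fail to reject H0; the evidence is not statistically significant.

0.698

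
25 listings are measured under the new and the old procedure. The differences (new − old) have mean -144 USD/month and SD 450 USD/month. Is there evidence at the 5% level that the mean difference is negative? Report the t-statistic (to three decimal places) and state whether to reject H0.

H0: μ_d = 0; H1: μ_d < 0 (paired t-test on the differences, left-tailed).
t = d̄/(s_d/√n) = -144/(450/√25) = -1.600
df = n − 1 = 24
p-value = P(T ≤ -1.600) ≈ 0.061
Since p ≈ 0.061 > α = 0.05, fail to reject H0; the evidence is not statistically significant.

t = -1.600; fail to reject H0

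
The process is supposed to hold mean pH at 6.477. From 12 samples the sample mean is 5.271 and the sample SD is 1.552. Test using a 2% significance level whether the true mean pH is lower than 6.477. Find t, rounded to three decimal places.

-2.692

H0: μ = 6.477; H1: μ < 6.477 (one-sample t-test, left-tailed).
t = (x̄ − μ₀)/(s/√n) = (5.271 − 6.477)/(1.552/√12) = -2.692
df = n − 1 = 11
p-value = P(T ≤ -2.692) ≈ 0.010
Since p ≈ 0.010 < α = 0.02, reject H0; the data support H1.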